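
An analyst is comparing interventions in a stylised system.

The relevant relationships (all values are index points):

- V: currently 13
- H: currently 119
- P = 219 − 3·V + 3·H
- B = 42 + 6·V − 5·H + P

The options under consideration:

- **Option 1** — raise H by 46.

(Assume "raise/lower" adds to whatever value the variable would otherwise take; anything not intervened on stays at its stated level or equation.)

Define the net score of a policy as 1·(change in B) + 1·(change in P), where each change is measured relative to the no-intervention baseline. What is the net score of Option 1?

Baseline:
  V = 13
  H = 119
  P = 219 − 3·13 + 3·119 = 537
  B = 42 + 6·13 − 5·119 + 537 = 62
Option 1 (H + 46):
  V = 13
  H = 119 + 46 = 165
  P = 219 − 3·13 + 3·165 = 675
  B = 42 + 6·13 − 5·165 + 675 = -30
ΔB = -30 − 62 = -92; ΔP = 675 − 537 = 138
Score = 1·(-92) + 1·138 = 46

46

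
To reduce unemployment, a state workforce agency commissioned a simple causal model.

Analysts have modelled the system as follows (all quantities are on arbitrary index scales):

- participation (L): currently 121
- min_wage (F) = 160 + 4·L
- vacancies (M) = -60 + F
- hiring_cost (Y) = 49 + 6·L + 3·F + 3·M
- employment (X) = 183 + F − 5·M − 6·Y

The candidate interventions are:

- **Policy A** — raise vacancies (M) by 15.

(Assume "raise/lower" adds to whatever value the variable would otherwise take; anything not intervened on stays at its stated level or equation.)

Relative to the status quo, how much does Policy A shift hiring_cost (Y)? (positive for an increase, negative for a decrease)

45

Baseline:
  L = 121
  F = 160 + 4·121 = 644
  M = -60 + 644 = 584
  Y = 49 + 6·121 + 3·644 + 3·584 = 4459
Policy A (M + 15):
  L = 121
  F = 160 + 4·121 = 644
  M = -60 + 644 (+15 from intervention) = 599
  Y = 49 + 6·121 + 3·644 + 3·599 = 4504
Change in Y: 4504 − 4459 = 45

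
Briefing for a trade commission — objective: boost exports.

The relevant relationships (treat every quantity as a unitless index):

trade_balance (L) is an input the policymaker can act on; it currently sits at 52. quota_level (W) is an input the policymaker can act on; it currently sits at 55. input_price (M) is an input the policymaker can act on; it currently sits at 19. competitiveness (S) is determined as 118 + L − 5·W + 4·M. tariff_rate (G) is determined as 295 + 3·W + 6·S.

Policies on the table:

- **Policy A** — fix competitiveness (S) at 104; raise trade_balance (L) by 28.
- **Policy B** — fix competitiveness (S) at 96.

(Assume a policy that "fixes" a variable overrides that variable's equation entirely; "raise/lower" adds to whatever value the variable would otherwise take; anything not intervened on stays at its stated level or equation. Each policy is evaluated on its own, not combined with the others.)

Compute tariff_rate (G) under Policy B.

1036

Policy B (S := 96):
  L = 52
  W = 55
  M = 19
  S = 96
  G = 295 + 3·55 + 6·96 = 1036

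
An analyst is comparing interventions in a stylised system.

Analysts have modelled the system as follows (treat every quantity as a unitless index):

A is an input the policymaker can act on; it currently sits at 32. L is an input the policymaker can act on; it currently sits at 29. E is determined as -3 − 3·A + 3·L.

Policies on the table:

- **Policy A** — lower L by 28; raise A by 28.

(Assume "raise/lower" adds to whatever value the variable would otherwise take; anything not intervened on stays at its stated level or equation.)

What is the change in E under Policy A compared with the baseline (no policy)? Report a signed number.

-168

Baseline:
  A = 32
  L = 29
  E = -3 − 3·32 + 3·29 = -12
Policy A (L − 28, A + 28):
  A = 32 + 28 = 60
  L = 29 − 28 = 1
  E = -3 − 3·60 + 3·1 = -180
Change in E: -180 − (-12) = -168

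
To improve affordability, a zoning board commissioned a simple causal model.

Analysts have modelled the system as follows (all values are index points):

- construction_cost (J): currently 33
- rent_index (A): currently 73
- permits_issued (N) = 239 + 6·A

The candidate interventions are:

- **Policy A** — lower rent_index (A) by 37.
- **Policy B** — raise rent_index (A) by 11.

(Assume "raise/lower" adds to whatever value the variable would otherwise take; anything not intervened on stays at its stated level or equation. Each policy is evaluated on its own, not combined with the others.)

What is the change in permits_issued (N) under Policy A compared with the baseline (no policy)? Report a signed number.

-222

Baseline:
  A = 73
  N = 239 + 6·73 = 677
Policy A (A − 37):
  A = 73 − 37 = 36
  N = 239 + 6·36 = 455
Change in N: 455 − 677 = -222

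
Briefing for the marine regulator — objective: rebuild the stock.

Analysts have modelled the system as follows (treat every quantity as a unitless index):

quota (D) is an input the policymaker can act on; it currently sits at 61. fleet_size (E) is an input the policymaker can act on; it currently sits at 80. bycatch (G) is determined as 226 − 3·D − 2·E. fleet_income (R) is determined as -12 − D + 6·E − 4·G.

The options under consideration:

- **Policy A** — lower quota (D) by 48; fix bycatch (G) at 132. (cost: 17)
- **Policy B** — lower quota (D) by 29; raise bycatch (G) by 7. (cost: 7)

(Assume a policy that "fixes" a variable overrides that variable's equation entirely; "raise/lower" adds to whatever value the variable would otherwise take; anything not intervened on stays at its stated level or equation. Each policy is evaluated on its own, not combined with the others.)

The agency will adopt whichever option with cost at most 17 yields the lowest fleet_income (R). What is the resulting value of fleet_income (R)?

Policy A (D − 48, G := 132):
  D = 61 − 48 = 13
  E = 80
  G = 132
  R = -12 − 13 + 6·80 − 4·132 = -73
Policy B (D − 29, G + 7):
  D = 61 − 29 = 32
  E = 80
  G = 226 − 3·32 − 2·80 (+7 from intervention) = -23
  R = -12 − 32 + 6·80 − 4·(-23) = 528
Comparing — Policy A: R=-73, Policy B: R=528. Lowest is -73 (Policy A).

-73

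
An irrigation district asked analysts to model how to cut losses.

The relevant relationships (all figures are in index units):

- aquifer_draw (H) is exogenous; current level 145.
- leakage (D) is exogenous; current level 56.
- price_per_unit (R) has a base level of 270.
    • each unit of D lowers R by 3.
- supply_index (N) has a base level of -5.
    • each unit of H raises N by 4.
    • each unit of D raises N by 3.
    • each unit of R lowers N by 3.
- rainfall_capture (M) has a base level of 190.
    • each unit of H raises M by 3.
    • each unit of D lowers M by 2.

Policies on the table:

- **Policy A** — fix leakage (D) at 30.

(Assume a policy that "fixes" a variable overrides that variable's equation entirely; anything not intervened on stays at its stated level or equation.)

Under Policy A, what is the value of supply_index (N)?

125

Policy A (D := 30):
  H = 145
  D = 30
  R = 270 − 3·30 = 180
  N = -5 + 4·145 + 3·30 − 3·180 = 125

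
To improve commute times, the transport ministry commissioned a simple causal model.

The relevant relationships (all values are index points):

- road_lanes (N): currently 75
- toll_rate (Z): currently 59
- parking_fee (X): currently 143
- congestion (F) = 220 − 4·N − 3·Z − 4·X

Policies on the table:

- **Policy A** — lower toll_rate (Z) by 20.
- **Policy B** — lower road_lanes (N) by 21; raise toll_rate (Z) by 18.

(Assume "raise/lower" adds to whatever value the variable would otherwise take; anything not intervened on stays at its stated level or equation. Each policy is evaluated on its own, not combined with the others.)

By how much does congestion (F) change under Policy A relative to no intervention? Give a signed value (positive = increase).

Baseline:
  N = 75
  Z = 59
  X = 143
  F = 220 − 4·75 − 3·59 − 4·143 = -829
Policy A (Z − 20):
  N = 75
  Z = 59 − 20 = 39
  X = 143
  F = 220 − 4·75 − 3·39 − 4·143 = -769
Change in F: -769 − (-829) = 60

60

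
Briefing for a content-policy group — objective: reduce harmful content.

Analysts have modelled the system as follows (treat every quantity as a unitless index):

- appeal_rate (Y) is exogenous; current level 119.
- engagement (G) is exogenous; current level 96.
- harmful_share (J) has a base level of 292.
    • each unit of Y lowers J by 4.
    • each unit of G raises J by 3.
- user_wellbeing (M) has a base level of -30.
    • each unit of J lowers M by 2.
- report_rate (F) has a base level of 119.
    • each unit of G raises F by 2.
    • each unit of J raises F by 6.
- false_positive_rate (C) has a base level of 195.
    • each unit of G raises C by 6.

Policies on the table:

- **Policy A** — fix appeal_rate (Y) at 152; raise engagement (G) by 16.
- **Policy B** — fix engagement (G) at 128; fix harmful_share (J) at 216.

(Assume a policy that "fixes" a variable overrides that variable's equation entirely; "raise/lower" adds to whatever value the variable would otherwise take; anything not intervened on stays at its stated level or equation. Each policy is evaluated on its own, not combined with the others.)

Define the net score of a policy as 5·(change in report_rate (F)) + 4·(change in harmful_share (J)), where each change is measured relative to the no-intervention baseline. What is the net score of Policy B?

Baseline:
  Y = 119
  G = 96
  J = 292 − 4·119 + 3·96 = 104
  F = 119 + 2·96 + 6·104 = 935
Policy B (G := 128, J := 216):
  Y = 119
  G = 128
  J = 216
  F = 119 + 2·128 + 6·216 = 1671
ΔF = 1671 − 935 = 736; ΔJ = 216 − 104 = 112
Score = 5·736 + 4·112 = 4128

4128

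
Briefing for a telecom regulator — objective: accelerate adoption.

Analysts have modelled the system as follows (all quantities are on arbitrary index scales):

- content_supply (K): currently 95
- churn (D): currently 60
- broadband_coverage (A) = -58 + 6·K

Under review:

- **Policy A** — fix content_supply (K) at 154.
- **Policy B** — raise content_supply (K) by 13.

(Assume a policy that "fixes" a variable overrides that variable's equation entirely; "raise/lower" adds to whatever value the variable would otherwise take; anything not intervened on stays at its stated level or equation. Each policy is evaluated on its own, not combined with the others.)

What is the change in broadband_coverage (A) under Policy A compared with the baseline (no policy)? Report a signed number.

Baseline:
  K = 95
  A = -58 + 6·95 = 512
Policy A (K := 154):
  K = 154
  A = -58 + 6·154 = 866
Change in A: 866 − 512 = 354

354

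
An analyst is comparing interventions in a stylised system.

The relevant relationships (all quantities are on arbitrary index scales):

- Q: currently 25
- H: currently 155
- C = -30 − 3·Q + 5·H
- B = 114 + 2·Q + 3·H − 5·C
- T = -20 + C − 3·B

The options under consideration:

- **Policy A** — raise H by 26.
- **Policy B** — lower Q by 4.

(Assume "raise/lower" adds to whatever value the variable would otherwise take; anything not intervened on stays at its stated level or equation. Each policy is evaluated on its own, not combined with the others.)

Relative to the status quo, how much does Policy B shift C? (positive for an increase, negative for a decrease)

Baseline:
  Q = 25
  H = 155
  C = -30 − 3·25 + 5·155 = 670
Policy B (Q − 4):
  Q = 25 − 4 = 21
  H = 155
  C = -30 − 3·21 + 5·155 = 682
Change in C: 682 − 670 = 12

12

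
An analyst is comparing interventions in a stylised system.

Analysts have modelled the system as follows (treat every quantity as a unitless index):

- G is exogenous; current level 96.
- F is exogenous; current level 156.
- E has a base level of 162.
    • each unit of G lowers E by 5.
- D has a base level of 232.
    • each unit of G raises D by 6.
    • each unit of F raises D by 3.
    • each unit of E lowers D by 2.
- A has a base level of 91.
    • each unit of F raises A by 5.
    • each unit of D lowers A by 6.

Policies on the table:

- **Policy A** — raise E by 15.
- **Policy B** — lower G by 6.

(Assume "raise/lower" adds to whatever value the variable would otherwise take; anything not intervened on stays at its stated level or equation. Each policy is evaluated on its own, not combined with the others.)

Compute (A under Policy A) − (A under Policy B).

Policy A (E + 15):
  G = 96
  F = 156
  E = 162 − 5·96 (+15 from intervention) = -303
  D = 232 + 6·96 + 3·156 − 2·(-303) = 1882
  A = 91 + 5·156 − 6·1882 = -10421
Policy B (G − 6):
  G = 96 − 6 = 90
  F = 156
  E = 162 − 5·90 = -288
  D = 232 + 6·90 + 3·156 − 2·(-288) = 1816
  A = 91 + 5·156 − 6·1816 = -10025
A: -10421 − (-10025) = -396

-396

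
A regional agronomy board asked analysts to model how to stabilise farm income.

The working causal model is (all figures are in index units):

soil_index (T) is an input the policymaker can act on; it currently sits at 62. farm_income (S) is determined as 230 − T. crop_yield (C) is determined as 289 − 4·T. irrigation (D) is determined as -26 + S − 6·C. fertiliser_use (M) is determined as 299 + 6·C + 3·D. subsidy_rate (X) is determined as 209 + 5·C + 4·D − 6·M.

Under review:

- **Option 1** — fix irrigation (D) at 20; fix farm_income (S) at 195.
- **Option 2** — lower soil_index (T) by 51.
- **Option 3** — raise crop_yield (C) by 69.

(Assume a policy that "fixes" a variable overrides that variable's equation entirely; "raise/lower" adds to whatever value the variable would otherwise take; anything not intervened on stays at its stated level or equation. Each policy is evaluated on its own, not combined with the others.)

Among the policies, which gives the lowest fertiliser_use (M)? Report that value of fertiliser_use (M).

Option 1 (D := 20, S := 195):
  T = 62
  S = 195
  C = 289 − 4·62 = 41
  D = 20
  M = 299 + 6·41 + 3·20 = 605
Option 2 (T − 51):
  T = 62 − 51 = 11
  S = 230 − 11 = 219
  C = 289 − 4·11 = 245
  D = -26 + 219 − 6·245 = -1277
  M = 299 + 6·245 + 3·(-1277) = -2062
Option 3 (C + 69):
  T = 62
  S = 230 − 62 = 168
  C = 289 − 4·62 (+69 from intervention) = 110
  D = -26 + 168 − 6·110 = -518
  M = 299 + 6·110 + 3·(-518) = -595
Comparing — Option 1: M=605, Option 2: M=-2062, Option 3: M=-595. Lowest is -2062 (Option 2).

-2062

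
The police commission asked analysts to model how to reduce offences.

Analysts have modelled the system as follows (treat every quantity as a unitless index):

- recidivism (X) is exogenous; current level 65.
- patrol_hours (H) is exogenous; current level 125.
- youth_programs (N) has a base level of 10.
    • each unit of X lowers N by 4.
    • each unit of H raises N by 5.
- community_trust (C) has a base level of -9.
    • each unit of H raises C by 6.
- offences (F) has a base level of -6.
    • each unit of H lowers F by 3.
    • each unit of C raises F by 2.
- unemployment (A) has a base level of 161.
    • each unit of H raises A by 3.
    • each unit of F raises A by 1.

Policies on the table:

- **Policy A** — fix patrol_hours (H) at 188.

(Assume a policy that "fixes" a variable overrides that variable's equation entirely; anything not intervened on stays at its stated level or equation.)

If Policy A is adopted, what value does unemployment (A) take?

2393

Policy A (H := 188):
  H = 188
  C = -9 + 6·188 = 1119
  F = -6 − 3·188 + 2·1119 = 1668
  A = 161 + 3·188 + 1668 = 2393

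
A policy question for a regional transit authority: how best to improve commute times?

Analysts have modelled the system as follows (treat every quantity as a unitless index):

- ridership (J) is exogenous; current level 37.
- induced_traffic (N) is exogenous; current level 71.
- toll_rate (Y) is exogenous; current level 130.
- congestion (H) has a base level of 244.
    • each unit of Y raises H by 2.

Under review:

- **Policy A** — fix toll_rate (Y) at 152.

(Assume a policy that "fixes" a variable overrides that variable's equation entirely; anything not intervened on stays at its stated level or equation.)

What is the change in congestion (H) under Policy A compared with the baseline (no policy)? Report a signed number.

44

Baseline:
  Y = 130
  H = 244 + 2·130 = 504
Policy A (Y := 152):
  Y = 152
  H = 244 + 2·152 = 548
Change in H: 548 − 504 = 44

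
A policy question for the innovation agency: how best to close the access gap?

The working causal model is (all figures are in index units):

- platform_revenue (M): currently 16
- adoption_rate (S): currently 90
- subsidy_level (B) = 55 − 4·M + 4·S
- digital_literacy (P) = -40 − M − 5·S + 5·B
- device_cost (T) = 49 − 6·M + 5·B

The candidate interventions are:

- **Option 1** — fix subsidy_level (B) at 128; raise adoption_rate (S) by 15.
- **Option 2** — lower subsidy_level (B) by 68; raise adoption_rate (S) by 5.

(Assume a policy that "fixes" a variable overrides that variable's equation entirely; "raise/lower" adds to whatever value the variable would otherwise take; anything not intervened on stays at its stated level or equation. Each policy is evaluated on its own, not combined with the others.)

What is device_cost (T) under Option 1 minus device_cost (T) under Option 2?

-875

Option 1 (B := 128, S + 15):
  M = 16
  S = 90 + 15 = 105
  B = 128
  T = 49 − 6·16 + 5·128 = 593
Option 2 (B − 68, S + 5):
  M = 16
  S = 90 + 5 = 95
  B = 55 − 4·16 + 4·95 (−68 from intervention) = 303
  T = 49 − 6·16 + 5·303 = 1468
T: 593 − 1468 = -875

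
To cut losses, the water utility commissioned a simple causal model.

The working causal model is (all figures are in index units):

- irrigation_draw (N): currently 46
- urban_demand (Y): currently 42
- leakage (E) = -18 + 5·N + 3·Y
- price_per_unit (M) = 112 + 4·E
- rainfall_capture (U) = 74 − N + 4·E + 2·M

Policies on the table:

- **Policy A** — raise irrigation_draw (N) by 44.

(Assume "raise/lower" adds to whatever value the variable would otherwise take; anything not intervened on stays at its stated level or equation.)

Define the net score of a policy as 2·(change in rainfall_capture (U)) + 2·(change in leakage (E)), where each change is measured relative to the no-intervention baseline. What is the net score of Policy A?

Baseline:
  N = 46
  Y = 42
  E = -18 + 5·46 + 3·42 = 338
  M = 112 + 4·338 = 1464
  U = 74 − 46 + 4·338 + 2·1464 = 4308
Policy A (N + 44):
  N = 46 + 44 = 90
  Y = 42
  E = -18 + 5·90 + 3·42 = 558
  M = 112 + 4·558 = 2344
  U = 74 − 90 + 4·558 + 2·2344 = 6904
ΔU = 6904 − 4308 = 2596; ΔE = 558 − 338 = 220
Score = 2·2596 + 2·220 = 5632

5632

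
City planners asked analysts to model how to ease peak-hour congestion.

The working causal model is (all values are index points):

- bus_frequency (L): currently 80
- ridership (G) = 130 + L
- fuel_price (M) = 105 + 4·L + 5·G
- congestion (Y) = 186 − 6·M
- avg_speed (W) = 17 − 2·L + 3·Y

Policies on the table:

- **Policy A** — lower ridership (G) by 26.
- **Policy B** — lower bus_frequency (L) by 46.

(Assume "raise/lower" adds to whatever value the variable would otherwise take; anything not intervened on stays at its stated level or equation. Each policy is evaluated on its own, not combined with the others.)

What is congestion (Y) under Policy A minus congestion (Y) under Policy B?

-1704

Policy A (G − 26):
  L = 80
  G = 130 + 80 (−26 from intervention) = 184
  M = 105 + 4·80 + 5·184 = 1345
  Y = 186 − 6·1345 = -7884
Policy B (L − 46):
  L = 80 − 46 = 34
  G = 130 + 34 = 164
  M = 105 + 4·34 + 5·164 = 1061
  Y = 186 − 6·1061 = -6180
Y: -7884 − (-6180) = -1704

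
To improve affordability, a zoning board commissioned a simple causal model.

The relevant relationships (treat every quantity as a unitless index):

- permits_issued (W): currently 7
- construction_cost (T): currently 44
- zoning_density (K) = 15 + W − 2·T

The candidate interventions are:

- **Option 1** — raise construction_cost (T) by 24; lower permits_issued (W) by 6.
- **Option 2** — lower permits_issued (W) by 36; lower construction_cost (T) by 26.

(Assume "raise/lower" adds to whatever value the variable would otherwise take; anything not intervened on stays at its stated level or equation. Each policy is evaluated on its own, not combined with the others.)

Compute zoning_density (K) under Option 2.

Option 2 (W − 36, T − 26):
  W = 7 − 36 = -29
  T = 44 − 26 = 18
  K = 15 + (-29) − 2·18 = -50

-50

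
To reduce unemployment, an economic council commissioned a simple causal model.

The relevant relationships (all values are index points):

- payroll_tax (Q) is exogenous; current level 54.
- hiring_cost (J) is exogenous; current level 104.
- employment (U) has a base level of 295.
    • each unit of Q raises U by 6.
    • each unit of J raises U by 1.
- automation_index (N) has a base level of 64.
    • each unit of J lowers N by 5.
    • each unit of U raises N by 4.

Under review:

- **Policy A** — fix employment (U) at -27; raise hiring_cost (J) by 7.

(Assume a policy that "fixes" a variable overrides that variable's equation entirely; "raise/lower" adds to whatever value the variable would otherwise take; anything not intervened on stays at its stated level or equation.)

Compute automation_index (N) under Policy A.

-599

Policy A (U := -27, J + 7):
  Q = 54
  J = 104 + 7 = 111
  U = -27
  N = 64 − 5·111 + 4·(-27) = -599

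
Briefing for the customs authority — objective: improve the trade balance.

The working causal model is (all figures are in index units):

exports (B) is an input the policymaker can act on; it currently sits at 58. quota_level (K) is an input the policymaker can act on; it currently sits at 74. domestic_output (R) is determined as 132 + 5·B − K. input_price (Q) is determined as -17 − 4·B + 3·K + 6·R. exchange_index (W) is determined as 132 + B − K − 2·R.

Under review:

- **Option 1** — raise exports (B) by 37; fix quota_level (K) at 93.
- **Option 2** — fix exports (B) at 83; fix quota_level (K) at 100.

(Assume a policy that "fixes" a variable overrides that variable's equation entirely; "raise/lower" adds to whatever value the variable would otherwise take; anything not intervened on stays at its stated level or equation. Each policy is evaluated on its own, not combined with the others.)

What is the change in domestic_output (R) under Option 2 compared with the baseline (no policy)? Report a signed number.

Baseline:
  B = 58
  K = 74
  R = 132 + 5·58 − 74 = 348
Option 2 (B := 83, K := 100):
  B = 83
  K = 100
  R = 132 + 5·83 − 100 = 447
Change in R: 447 − 348 = 99

99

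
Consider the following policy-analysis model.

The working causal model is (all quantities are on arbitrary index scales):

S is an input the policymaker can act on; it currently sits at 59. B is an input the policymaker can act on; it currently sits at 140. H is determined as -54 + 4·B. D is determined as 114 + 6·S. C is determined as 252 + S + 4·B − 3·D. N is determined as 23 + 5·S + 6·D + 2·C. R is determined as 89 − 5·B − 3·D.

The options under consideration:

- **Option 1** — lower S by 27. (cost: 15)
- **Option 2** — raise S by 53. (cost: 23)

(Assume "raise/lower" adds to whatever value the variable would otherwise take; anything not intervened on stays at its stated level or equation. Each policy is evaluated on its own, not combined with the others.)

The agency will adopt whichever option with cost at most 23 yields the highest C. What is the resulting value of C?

-74

Option 1 (S − 27):
  S = 59 − 27 = 32
  B = 140
  D = 114 + 6·32 = 306
  C = 252 + 32 + 4·140 − 3·306 = -74
Option 2 (S + 53):
  S = 59 + 53 = 112
  B = 140
  D = 114 + 6·112 = 786
  C = 252 + 112 + 4·140 − 3·786 = -1434
Comparing — Option 1: C=-74, Option 2: C=-1434. Highest is -74 (Option 1).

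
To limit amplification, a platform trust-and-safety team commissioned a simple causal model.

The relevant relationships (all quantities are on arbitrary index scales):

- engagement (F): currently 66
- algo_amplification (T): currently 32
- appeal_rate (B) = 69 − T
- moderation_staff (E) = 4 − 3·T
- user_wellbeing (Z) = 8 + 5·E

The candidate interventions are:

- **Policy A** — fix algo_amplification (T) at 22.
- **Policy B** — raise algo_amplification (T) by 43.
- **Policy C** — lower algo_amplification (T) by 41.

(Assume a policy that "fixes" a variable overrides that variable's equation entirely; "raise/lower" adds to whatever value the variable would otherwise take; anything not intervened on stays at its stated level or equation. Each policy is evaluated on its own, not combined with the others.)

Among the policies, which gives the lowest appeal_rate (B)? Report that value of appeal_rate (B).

-6

Policy A (T := 22):
  T = 22
  B = 69 − 22 = 47
Policy B (T + 43):
  T = 32 + 43 = 75
  B = 69 − 75 = -6
Policy C (T − 41):
  T = 32 − 41 = -9
  B = 69 − (-9) = 78
Comparing — Policy A: B=47, Policy B: B=-6, Policy C: B=78. Lowest is -6 (Policy B).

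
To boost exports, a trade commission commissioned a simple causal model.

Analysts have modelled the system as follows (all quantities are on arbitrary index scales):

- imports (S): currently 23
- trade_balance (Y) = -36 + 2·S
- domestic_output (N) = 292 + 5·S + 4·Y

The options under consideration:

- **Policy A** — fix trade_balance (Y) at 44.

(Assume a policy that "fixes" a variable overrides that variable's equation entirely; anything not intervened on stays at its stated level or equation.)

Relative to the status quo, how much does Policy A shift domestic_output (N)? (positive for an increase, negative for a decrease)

Baseline:
  S = 23
  Y = -36 + 2·23 = 10
  N = 292 + 5·23 + 4·10 = 447
Policy A (Y := 44):
  S = 23
  Y = 44
  N = 292 + 5·23 + 4·44 = 583
Change in N: 583 − 447 = 136

136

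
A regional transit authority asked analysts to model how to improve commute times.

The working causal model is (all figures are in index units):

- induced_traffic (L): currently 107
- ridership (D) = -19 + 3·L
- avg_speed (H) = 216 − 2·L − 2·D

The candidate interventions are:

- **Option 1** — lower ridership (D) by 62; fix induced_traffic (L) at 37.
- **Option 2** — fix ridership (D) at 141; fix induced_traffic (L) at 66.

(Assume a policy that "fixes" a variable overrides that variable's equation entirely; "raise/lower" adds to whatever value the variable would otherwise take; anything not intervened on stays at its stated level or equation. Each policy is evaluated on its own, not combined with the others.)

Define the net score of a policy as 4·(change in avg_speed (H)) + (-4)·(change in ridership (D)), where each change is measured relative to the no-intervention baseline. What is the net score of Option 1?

Baseline:
  L = 107
  D = -19 + 3·107 = 302
  H = 216 − 2·107 − 2·302 = -602
Option 1 (D − 62, L := 37):
  L = 37
  D = -19 + 3·37 (−62 from intervention) = 30
  H = 216 − 2·37 − 2·30 = 82
ΔH = 82 − (-602) = 684; ΔD = 30 − 302 = -272
Score = 4·684 + (-4)·(-272) = 3824

3824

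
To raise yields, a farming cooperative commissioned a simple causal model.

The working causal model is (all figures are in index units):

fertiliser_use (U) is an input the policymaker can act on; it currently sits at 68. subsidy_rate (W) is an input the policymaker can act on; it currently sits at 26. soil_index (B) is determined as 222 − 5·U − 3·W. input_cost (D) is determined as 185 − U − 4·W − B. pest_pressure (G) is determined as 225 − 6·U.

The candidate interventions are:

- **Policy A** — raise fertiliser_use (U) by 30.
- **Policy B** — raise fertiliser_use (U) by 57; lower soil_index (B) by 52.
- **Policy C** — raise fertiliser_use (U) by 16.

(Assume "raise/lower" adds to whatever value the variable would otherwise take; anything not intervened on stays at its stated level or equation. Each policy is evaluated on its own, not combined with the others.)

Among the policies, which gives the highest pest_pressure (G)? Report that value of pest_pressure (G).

-279

Policy A (U + 30):
  U = 68 + 30 = 98
  G = 225 − 6·98 = -363
Policy B (U + 57, B − 52):
  U = 68 + 57 = 125
  G = 225 − 6·125 = -525
Policy C (U + 16):
  U = 68 + 16 = 84
  G = 225 − 6·84 = -279
Comparing — Policy A: G=-363, Policy B: G=-525, Policy C: G=-279. Highest is -279 (Policy C).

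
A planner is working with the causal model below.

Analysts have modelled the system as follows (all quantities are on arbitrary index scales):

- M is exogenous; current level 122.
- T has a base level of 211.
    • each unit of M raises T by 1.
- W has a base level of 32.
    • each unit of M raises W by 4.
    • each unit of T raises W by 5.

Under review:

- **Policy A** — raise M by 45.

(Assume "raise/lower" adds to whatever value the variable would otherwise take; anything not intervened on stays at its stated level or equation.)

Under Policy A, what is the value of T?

Policy A (M + 45):
  M = 122 + 45 = 167
  T = 211 + 167 = 378

378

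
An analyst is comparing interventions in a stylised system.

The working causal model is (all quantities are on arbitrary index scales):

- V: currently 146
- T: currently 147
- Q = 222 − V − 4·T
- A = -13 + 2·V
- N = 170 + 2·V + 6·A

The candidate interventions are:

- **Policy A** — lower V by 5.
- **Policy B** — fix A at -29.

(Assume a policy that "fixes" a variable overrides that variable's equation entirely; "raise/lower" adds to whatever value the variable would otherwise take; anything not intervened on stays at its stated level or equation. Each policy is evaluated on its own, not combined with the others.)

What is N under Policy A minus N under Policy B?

1778

Policy A (V − 5):
  V = 146 − 5 = 141
  A = -13 + 2·141 = 269
  N = 170 + 2·141 + 6·269 = 2066
Policy B (A := -29):
  V = 146
  A = -29
  N = 170 + 2·146 + 6·(-29) = 288
N: 2066 − 288 = 1778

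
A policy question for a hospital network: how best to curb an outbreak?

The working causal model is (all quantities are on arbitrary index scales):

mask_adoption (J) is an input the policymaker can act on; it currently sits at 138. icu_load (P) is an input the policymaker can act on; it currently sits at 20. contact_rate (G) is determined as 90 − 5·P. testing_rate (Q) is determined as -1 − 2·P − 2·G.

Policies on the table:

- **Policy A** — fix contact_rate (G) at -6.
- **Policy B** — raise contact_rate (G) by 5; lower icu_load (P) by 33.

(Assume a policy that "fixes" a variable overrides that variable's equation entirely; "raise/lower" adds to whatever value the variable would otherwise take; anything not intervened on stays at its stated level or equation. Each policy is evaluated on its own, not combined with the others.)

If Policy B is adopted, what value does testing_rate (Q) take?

Policy B (G + 5, P − 33):
  P = 20 − 33 = -13
  G = 90 − 5·(-13) (+5 from intervention) = 160
  Q = -1 − 2·(-13) − 2·160 = -295

-295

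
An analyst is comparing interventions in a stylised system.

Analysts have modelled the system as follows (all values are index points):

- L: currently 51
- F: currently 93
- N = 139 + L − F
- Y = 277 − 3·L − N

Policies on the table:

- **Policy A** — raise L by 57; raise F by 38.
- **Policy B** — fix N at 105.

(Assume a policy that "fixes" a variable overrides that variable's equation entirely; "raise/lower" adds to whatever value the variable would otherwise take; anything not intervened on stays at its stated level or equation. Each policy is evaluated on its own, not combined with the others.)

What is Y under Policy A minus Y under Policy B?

-182

Policy A (L + 57, F + 38):
  L = 51 + 57 = 108
  F = 93 + 38 = 131
  N = 139 + 108 − 131 = 116
  Y = 277 − 3·108 − 116 = -163
Policy B (N := 105):
  L = 51
  F = 93
  N = 105
  Y = 277 − 3·51 − 105 = 19
Y: -163 − 19 = -182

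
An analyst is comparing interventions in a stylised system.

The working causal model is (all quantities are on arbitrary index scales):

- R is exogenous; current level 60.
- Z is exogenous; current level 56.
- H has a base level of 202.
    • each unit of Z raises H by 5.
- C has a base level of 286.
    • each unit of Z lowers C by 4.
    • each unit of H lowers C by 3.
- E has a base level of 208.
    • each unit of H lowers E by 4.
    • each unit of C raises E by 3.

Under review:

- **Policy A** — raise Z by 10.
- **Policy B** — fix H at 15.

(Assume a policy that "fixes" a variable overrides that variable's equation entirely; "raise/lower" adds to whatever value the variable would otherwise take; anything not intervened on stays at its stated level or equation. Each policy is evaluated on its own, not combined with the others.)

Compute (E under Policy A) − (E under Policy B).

Policy A (Z + 10):
  Z = 56 + 10 = 66
  H = 202 + 5·66 = 532
  C = 286 − 4·66 − 3·532 = -1574
  E = 208 − 4·532 + 3·(-1574) = -6642
Policy B (H := 15):
  Z = 56
  H = 15
  C = 286 − 4·56 − 3·15 = 17
  E = 208 − 4·15 + 3·17 = 199
E: -6642 − 199 = -6841

-6841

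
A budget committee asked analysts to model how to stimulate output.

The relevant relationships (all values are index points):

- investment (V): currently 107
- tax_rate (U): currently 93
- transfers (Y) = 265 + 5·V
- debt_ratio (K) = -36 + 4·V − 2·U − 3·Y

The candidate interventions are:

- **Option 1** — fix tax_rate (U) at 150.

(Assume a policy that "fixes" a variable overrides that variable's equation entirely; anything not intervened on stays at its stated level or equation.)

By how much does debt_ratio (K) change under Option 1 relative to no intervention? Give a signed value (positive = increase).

-114

Baseline:
  V = 107
  U = 93
  Y = 265 + 5·107 = 800
  K = -36 + 4·107 − 2·93 − 3·800 = -2194
Option 1 (U := 150):
  V = 107
  U = 150
  Y = 265 + 5·107 = 800
  K = -36 + 4·107 − 2·150 − 3·800 = -2308
Change in K: -2308 − (-2194) = -114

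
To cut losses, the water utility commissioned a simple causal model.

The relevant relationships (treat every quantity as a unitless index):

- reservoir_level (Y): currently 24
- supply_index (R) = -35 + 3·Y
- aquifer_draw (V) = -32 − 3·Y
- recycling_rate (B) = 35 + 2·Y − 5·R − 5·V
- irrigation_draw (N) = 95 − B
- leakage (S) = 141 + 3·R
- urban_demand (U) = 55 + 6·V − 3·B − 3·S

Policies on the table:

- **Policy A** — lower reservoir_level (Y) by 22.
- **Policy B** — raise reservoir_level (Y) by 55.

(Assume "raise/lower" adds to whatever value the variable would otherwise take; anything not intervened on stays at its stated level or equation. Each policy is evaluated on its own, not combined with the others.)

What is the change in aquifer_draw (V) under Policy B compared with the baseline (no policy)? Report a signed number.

-165

Baseline:
  Y = 24
  V = -32 − 3·24 = -104
Policy B (Y + 55):
  Y = 24 + 55 = 79
  V = -32 − 3·79 = -269
Change in V: -269 − (-104) = -165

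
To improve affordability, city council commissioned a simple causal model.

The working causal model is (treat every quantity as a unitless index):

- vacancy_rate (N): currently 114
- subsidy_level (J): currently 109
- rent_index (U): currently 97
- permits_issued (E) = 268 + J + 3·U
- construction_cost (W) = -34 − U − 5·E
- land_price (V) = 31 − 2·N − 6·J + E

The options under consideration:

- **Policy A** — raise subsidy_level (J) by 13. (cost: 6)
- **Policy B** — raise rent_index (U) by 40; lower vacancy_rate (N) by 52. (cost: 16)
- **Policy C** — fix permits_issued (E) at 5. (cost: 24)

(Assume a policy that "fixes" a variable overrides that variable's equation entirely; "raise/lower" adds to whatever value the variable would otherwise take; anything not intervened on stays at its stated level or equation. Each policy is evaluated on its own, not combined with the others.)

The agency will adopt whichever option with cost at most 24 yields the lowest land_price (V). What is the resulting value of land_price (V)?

Policy A (J + 13):
  N = 114
  J = 109 + 13 = 122
  U = 97
  E = 268 + 122 + 3·97 = 681
  V = 31 − 2·114 − 6·122 + 681 = -248
Policy B (U + 40, N − 52):
  N = 114 − 52 = 62
  J = 109
  U = 97 + 40 = 137
  E = 268 + 109 + 3·137 = 788
  V = 31 − 2·62 − 6·109 + 788 = 41
Policy C (E := 5):
  N = 114
  J = 109
  U = 97
  E = 5
  V = 31 − 2·114 − 6·109 + 5 = -846
Comparing — Policy A: V=-248, Policy B: V=41, Policy C: V=-846. Lowest is -846 (Policy C).

-846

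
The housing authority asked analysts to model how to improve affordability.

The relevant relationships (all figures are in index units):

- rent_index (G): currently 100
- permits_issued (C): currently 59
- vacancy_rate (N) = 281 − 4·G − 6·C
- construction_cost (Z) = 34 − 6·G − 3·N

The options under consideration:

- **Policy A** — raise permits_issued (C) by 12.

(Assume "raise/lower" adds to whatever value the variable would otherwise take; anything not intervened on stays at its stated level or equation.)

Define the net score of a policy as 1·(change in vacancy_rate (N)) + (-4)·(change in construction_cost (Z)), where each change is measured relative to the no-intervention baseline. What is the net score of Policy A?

-936

Baseline:
  G = 100
  C = 59
  N = 281 − 4·100 − 6·59 = -473
  Z = 34 − 6·100 − 3·(-473) = 853
Policy A (C + 12):
  G = 100
  C = 59 + 12 = 71
  N = 281 − 4·100 − 6·71 = -545
  Z = 34 − 6·100 − 3·(-545) = 1069
ΔN = -545 − (-473) = -72; ΔZ = 1069 − 853 = 216
Score = 1·(-72) + (-4)·216 = -936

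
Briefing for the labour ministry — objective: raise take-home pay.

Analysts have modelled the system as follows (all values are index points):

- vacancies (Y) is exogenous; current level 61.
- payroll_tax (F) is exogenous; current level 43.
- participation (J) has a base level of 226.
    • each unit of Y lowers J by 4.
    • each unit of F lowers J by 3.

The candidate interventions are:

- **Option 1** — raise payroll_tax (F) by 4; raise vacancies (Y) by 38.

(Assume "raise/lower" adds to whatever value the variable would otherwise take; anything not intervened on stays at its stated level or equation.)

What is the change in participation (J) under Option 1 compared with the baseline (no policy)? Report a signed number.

Baseline:
  Y = 61
  F = 43
  J = 226 − 4·61 − 3·43 = -147
Option 1 (F + 4, Y + 38):
  Y = 61 + 38 = 99
  F = 43 + 4 = 47
  J = 226 − 4·99 − 3·47 = -311
Change in J: -311 − (-147) = -164

-164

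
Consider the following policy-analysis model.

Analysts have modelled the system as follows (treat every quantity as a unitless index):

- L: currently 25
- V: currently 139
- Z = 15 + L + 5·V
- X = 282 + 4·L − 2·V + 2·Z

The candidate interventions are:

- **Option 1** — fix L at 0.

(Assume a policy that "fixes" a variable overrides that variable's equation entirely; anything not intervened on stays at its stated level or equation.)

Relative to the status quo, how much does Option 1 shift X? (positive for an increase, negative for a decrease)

Baseline:
  L = 25
  V = 139
  Z = 15 + 25 + 5·139 = 735
  X = 282 + 4·25 − 2·139 + 2·735 = 1574
Option 1 (L := 0):
  L = 0
  V = 139
  Z = 15 + 0 + 5·139 = 710
  X = 282 + 4·0 − 2·139 + 2·710 = 1424
Change in X: 1424 − 1574 = -150

-150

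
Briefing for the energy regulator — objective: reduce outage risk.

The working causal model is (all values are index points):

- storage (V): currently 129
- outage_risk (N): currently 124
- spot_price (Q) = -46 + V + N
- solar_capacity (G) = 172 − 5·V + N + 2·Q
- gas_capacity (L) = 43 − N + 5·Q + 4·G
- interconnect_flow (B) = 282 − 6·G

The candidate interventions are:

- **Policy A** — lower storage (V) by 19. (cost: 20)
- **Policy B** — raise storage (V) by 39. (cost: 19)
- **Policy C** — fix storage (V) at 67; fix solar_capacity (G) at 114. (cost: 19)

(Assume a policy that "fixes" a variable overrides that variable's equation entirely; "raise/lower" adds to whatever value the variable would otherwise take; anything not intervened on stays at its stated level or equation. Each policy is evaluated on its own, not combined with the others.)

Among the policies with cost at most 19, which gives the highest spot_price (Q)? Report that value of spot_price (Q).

246

Policy B (V + 39):
  V = 129 + 39 = 168
  N = 124
  Q = -46 + 168 + 124 = 246
Policy C (V := 67, G := 114):
  V = 67
  N = 124
  Q = -46 + 67 + 124 = 145
Comparing — Policy B: Q=246, Policy C: Q=145. Highest is 246 (Policy B).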